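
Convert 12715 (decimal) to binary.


Divide by 2 repeatedly:
12715 ÷ 2 = 6357 remainder 1
6357 ÷ 2 = 3178 remainder 1
3178 ÷ 2 = 1589 remainder 0
1589 ÷ 2 = 794 remainder 1
794 ÷ 2 = 397 remainder 0
397 ÷ 2 = 198 remainder 1
198 ÷ 2 = 99 remainder 0
99 ÷ 2 = 49 remainder 1
49 ÷ 2 = 24 remainder 1
24 ÷ 2 = 12 remainder 0
12 ÷ 2 = 6 remainder 0
6 ÷ 2 = 3 remainder 0
3 ÷ 2 = 1 remainder 1
1 ÷ 2 = 0 remainder 1
Reading remainders bottom-up:
= 11000110101011


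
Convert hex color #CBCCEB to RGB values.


Hex: #CBCCEB
R = CB₁₆ = 203
G = CC₁₆ = 204
B = EB₁₆ = 235
= RGB(203, 204, 235)


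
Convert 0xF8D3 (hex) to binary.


Each hex digit → 4 binary bits:
  F = 1111
  8 = 1000
  D = 1101
  3 = 0011
Concatenate: 1111 1000 1101 0011
= 1111100011010011


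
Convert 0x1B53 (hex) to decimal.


Positional values:
Position 0: 3 × 16^0 = 3 × 1 = 3
Position 1: 5 × 16^1 = 5 × 16 = 80
Position 2: B × 16^2 = 11 × 256 = 2816
Position 3: 1 × 16^3 = 1 × 4096 = 4096
Sum = 3 + 80 + 2816 + 4096
= 6995


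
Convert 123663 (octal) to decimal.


Positional values:
Position 0: 3 × 8^0 = 3
Position 1: 6 × 8^1 = 48
Position 2: 6 × 8^2 = 384
Position 3: 3 × 8^3 = 1536
Position 4: 2 × 8^4 = 8192
Position 5: 1 × 8^5 = 32768
Sum = 3 + 48 + 384 + 1536 + 8192 + 32768
= 42931


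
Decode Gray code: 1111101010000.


Gray code: 1111101010000
MSB stays the same: 1
Each subsequent bit = prev_binary XOR current_gray:
  B[1] = 1 XOR 1 = 0
  B[2] = 0 XOR 1 = 1
  B[3] = 1 XOR 1 = 0
  B[4] = 0 XOR 1 = 1
  B[5] = 1 XOR 0 = 1
  B[6] = 1 XOR 1 = 0
  B[7] = 0 XOR 0 = 0
  B[8] = 0 XOR 1 = 1
  B[9] = 1 XOR 0 = 1
  B[10] = 1 XOR 0 = 1
  B[11] = 1 XOR 0 = 1
  B[12] = 1 XOR 0 = 1
= 1010110011111 (5535 decimal)


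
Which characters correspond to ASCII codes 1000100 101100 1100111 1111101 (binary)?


Codes (binary): 1000100 101100 1100111 1111101
Per-code ASCII lookup:
  1000100 = 68  (range 65-90: uppercase, 68 - 65 = 3) → 'D'
  101100 = 44  (special character) → ','
  1100111 = 103  (range 97-122: lowercase, 103 - 97 = 6) → 'g'
  1111101 = 125  (special character) → '}'
= 'D,g}'


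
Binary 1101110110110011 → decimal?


Positional values:
Bit 0: 1 × 2^0 = 1
Bit 1: 1 × 2^1 = 2
Bit 4: 1 × 2^4 = 16
Bit 5: 1 × 2^5 = 32
Bit 7: 1 × 2^7 = 128
Bit 8: 1 × 2^8 = 256
Bit 10: 1 × 2^10 = 1024
Bit 11: 1 × 2^11 = 2048
Bit 12: 1 × 2^12 = 4096
Bit 14: 1 × 2^14 = 16384
Bit 15: 1 × 2^15 = 32768
Sum = 1 + 2 + 16 + 32 + 128 + 256 + 1024 + 2048 + 4096 + 16384 + 32768
= 56755


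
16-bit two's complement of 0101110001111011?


Original: 0101110001111011
Step 1 - Invert all bits: 1010001110000100
Step 2 - Add 1: 1010001110000100 + 1
= 1010001110000101 (represents -23675)


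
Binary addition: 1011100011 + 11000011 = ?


Align and add column by column (LSB to MSB, carry propagating):
  01011100011
+ 00011000011
  -----------
  col 0: 1 + 1 + 0 (carry in) = 2 → bit 0, carry out 1
  col 1: 1 + 1 + 1 (carry in) = 3 → bit 1, carry out 1
  col 2: 0 + 0 + 1 (carry in) = 1 → bit 1, carry out 0
  col 3: 0 + 0 + 0 (carry in) = 0 → bit 0, carry out 0
  col 4: 0 + 0 + 0 (carry in) = 0 → bit 0, carry out 0
  col 5: 1 + 0 + 0 (carry in) = 1 → bit 1, carry out 0
  col 6: 1 + 1 + 0 (carry in) = 2 → bit 0, carry out 1
  col 7: 1 + 1 + 1 (carry in) = 3 → bit 1, carry out 1
  col 8: 0 + 0 + 1 (carry in) = 1 → bit 1, carry out 0
  col 9: 1 + 0 + 0 (carry in) = 1 → bit 1, carry out 0
  col 10: 0 + 0 + 0 (carry in) = 0 → bit 0, carry out 0
Reading bits MSB→LSB: 01110100110
Strip leading zeros: 1110100110
= 1110100110


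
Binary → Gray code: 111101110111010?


Binary: 111101110111010
Gray code: G = B XOR (B >> 1)
B >> 1 = 011110111011101
111101110111010 XOR 011110111011101:
  1 XOR 0 = 1
  1 XOR 1 = 0
  1 XOR 1 = 0
  1 XOR 1 = 0
  0 XOR 1 = 1
  1 XOR 0 = 1
  1 XOR 1 = 0
  1 XOR 1 = 0
  0 XOR 1 = 1
  1 XOR 0 = 1
  1 XOR 1 = 0
  1 XOR 1 = 0
  0 XOR 1 = 1
  1 XOR 0 = 1
  0 XOR 1 = 1
= 100011001100111


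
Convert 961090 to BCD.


Each digit → 4-bit binary:
  9 → 1001
  6 → 0110
  1 → 0001
  0 → 0000
  9 → 1001
  0 → 0000
= 1001 0110 0001 0000 1001 0000


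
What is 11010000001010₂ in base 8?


Group into 3-bit groups: 011010000001010
  011 = 3
  010 = 2
  000 = 0
  001 = 1
  010 = 2
= 0o32012


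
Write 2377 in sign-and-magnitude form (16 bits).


Sign bit: 0 (positive)
Magnitude: 2377 = 000100101001001
= 0000100101001001


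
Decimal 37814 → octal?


Divide by 8 repeatedly:
37814 ÷ 8 = 4726 remainder 6
4726 ÷ 8 = 590 remainder 6
590 ÷ 8 = 73 remainder 6
73 ÷ 8 = 9 remainder 1
9 ÷ 8 = 1 remainder 1
1 ÷ 8 = 0 remainder 1
Reading remainders bottom-up:
= 0o111666


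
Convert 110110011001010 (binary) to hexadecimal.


Group into 4-bit nibbles: 0110110011001010
  0110 = 6
  1100 = C
  1100 = C
  1010 = A
= 0x6CCA


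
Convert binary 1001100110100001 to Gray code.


Binary: 1001100110100001
Gray code: G = B XOR (B >> 1)
B >> 1 = 0100110011010000
1001100110100001 XOR 0100110011010000:
  1 XOR 0 = 1
  0 XOR 1 = 1
  0 XOR 0 = 0
  1 XOR 0 = 1
  1 XOR 1 = 0
  0 XOR 1 = 1
  0 XOR 0 = 0
  1 XOR 0 = 1
  1 XOR 1 = 0
  0 XOR 1 = 1
  1 XOR 0 = 1
  0 XOR 1 = 1
  0 XOR 0 = 0
  0 XOR 0 = 0
  0 XOR 0 = 0
  1 XOR 0 = 1
= 1101010101110001


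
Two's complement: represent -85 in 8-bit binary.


Original: 01010101
Step 1 - Invert all bits: 10101010
Step 2 - Add 1: 10101010 + 1
= 10101011 (represents -85)


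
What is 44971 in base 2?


Divide by 2 repeatedly:
44971 ÷ 2 = 22485 remainder 1
22485 ÷ 2 = 11242 remainder 1
11242 ÷ 2 = 5621 remainder 0
5621 ÷ 2 = 2810 remainder 1
2810 ÷ 2 = 1405 remainder 0
1405 ÷ 2 = 702 remainder 1
702 ÷ 2 = 351 remainder 0
351 ÷ 2 = 175 remainder 1
175 ÷ 2 = 87 remainder 1
87 ÷ 2 = 43 remainder 1
43 ÷ 2 = 21 remainder 1
21 ÷ 2 = 10 remainder 1
10 ÷ 2 = 5 remainder 0
5 ÷ 2 = 2 remainder 1
2 ÷ 2 = 1 remainder 0
1 ÷ 2 = 0 remainder 1
Reading remainders bottom-up:
= 1010111110101011


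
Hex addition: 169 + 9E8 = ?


Align and add column by column (LSB to MSB, each column mod 16 with carry):
  0169
+ 09E8
  ----
  col 0: 9(9) + 8(8) + 0 (carry in) = 17 → 1(1), carry out 1
  col 1: 6(6) + E(14) + 1 (carry in) = 21 → 5(5), carry out 1
  col 2: 1(1) + 9(9) + 1 (carry in) = 11 → B(11), carry out 0
  col 3: 0(0) + 0(0) + 0 (carry in) = 0 → 0(0), carry out 0
Reading digits MSB→LSB: 0B51
Strip leading zeros: B51
= 0xB51


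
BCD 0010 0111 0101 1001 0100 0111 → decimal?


Each 4-bit group → digit:
  0010 → 2
  0111 → 7
  0101 → 5
  1001 → 9
  0100 → 4
  0111 → 7
= 275947


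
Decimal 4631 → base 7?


Divide by 7 repeatedly:
4631 ÷ 7 = 661 remainder 4
661 ÷ 7 = 94 remainder 3
94 ÷ 7 = 13 remainder 3
13 ÷ 7 = 1 remainder 6
1 ÷ 7 = 0 remainder 1
Reading remainders bottom-up:
= 16334


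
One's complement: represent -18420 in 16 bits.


Original: 0100011111110100
Invert all bits:
  bit 0: 0 → 1
  bit 1: 1 → 0
  bit 2: 0 → 1
  bit 3: 0 → 1
  bit 4: 0 → 1
  bit 5: 1 → 0
  bit 6: 1 → 0
  bit 7: 1 → 0
  bit 8: 1 → 0
  bit 9: 1 → 0
  bit 10: 1 → 0
  bit 11: 1 → 0
  bit 12: 0 → 1
  bit 13: 1 → 0
  bit 14: 0 → 1
  bit 15: 0 → 1
= 1011100000001011


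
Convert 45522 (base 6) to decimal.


Positional values (base 6):
  2 × 6^0 = 2 × 1 = 2
  2 × 6^1 = 2 × 6 = 12
  5 × 6^2 = 5 × 36 = 180
  5 × 6^3 = 5 × 216 = 1080
  4 × 6^4 = 4 × 1296 = 5184
Sum = 2 + 12 + 180 + 1080 + 5184
= 6458


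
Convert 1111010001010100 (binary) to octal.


Group into 3-bit groups: 001111010001010100
  001 = 1
  111 = 7
  010 = 2
  001 = 1
  010 = 2
  100 = 4
= 0o172124


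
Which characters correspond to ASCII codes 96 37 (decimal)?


Codes (decimal): 96 37
Per-code ASCII lookup:
  96  (special character) → '`'
  37  (special character) → '%'
= '`%'


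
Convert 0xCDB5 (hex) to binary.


Each hex digit → 4 binary bits:
  C = 1100
  D = 1101
  B = 1011
  5 = 0101
Concatenate: 1100 1101 1011 0101
= 1100110110110101


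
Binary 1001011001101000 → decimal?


Positional values:
Bit 3: 1 × 2^3 = 8
Bit 5: 1 × 2^5 = 32
Bit 6: 1 × 2^6 = 64
Bit 9: 1 × 2^9 = 512
Bit 10: 1 × 2^10 = 1024
Bit 12: 1 × 2^12 = 4096
Bit 15: 1 × 2^15 = 32768
Sum = 8 + 32 + 64 + 512 + 1024 + 4096 + 32768
= 38504


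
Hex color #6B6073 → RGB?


Hex: #6B6073
R = 6B₁₆ = 107
G = 60₁₆ = 96
B = 73₁₆ = 115
= RGB(107, 96, 115)


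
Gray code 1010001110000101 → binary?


Gray code: 1010001110000101
MSB stays the same: 1
Each subsequent bit = prev_binary XOR current_gray:
  B[1] = 1 XOR 0 = 1
  B[2] = 1 XOR 1 = 0
  B[3] = 0 XOR 0 = 0
  B[4] = 0 XOR 0 = 0
  B[5] = 0 XOR 0 = 0
  B[6] = 0 XOR 1 = 1
  B[7] = 1 XOR 1 = 0
  B[8] = 0 XOR 1 = 1
  B[9] = 1 XOR 0 = 1
  B[10] = 1 XOR 0 = 1
  B[11] = 1 XOR 0 = 1
  B[12] = 1 XOR 0 = 1
  B[13] = 1 XOR 1 = 0
  B[14] = 0 XOR 0 = 0
  B[15] = 0 XOR 1 = 1
= 1100001011111001 (49913 decimal)


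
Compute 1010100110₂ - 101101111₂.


Align and subtract column by column (LSB to MSB, borrowing when needed):
  1010100110
- 0101101111
  ----------
  col 0: (0 - 0 borrow-in) - 1 → borrow from next column: (0+2) - 1 = 1, borrow out 1
  col 1: (1 - 1 borrow-in) - 1 → borrow from next column: (0+2) - 1 = 1, borrow out 1
  col 2: (1 - 1 borrow-in) - 1 → borrow from next column: (0+2) - 1 = 1, borrow out 1
  col 3: (0 - 1 borrow-in) - 1 → borrow from next column: (-1+2) - 1 = 0, borrow out 1
  col 4: (0 - 1 borrow-in) - 0 → borrow from next column: (-1+2) - 0 = 1, borrow out 1
  col 5: (1 - 1 borrow-in) - 1 → borrow from next column: (0+2) - 1 = 1, borrow out 1
  col 6: (0 - 1 borrow-in) - 1 → borrow from next column: (-1+2) - 1 = 0, borrow out 1
  col 7: (1 - 1 borrow-in) - 0 → 0 - 0 = 0, borrow out 0
  col 8: (0 - 0 borrow-in) - 1 → borrow from next column: (0+2) - 1 = 1, borrow out 1
  col 9: (1 - 1 borrow-in) - 0 → 0 - 0 = 0, borrow out 0
Reading bits MSB→LSB: 0100110111
Strip leading zeros: 100110111
= 100110111


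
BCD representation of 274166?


Each digit → 4-bit binary:
  2 → 0010
  7 → 0111
  4 → 0100
  1 → 0001
  6 → 0110
  6 → 0110
= 0010 0111 0100 0001 0110 0110


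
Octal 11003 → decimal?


Positional values:
Position 0: 3 × 8^0 = 3
Position 1: 0 × 8^1 = 0
Position 2: 0 × 8^2 = 0
Position 3: 1 × 8^3 = 512
Position 4: 1 × 8^4 = 4096
Sum = 3 + 0 + 0 + 512 + 4096
= 4611


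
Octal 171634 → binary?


Each octal digit → 3 binary bits:
  1 = 001
  7 = 111
  1 = 001
  6 = 110
  3 = 011
  4 = 100
Concatenate: 001 111 001 110 011 100
= 001111001110011100


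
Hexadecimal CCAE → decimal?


Positional values:
Position 0: E × 16^0 = 14 × 1 = 14
Position 1: A × 16^1 = 10 × 16 = 160
Position 2: C × 16^2 = 12 × 256 = 3072
Position 3: C × 16^3 = 12 × 4096 = 49152
Sum = 14 + 160 + 3072 + 49152
= 52398


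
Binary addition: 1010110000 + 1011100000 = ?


Align and add column by column (LSB to MSB, carry propagating):
  01010110000
+ 01011100000
  -----------
  col 0: 0 + 0 + 0 (carry in) = 0 → bit 0, carry out 0
  col 1: 0 + 0 + 0 (carry in) = 0 → bit 0, carry out 0
  col 2: 0 + 0 + 0 (carry in) = 0 → bit 0, carry out 0
  col 3: 0 + 0 + 0 (carry in) = 0 → bit 0, carry out 0
  col 4: 1 + 0 + 0 (carry in) = 1 → bit 1, carry out 0
  col 5: 1 + 1 + 0 (carry in) = 2 → bit 0, carry out 1
  col 6: 0 + 1 + 1 (carry in) = 2 → bit 0, carry out 1
  col 7: 1 + 1 + 1 (carry in) = 3 → bit 1, carry out 1
  col 8: 0 + 0 + 1 (carry in) = 1 → bit 1, carry out 0
  col 9: 1 + 1 + 0 (carry in) = 2 → bit 0, carry out 1
  col 10: 0 + 0 + 1 (carry in) = 1 → bit 1, carry out 0
Reading bits MSB→LSB: 10110010000
Strip leading zeros: 10110010000
= 10110010000


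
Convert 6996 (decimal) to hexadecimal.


Divide by 16 repeatedly:
6996 ÷ 16 = 437 remainder 4 (4)
437 ÷ 16 = 27 remainder 5 (5)
27 ÷ 16 = 1 remainder 11 (B)
1 ÷ 16 = 0 remainder 1 (1)
Reading remainders bottom-up:
= 0x1B54


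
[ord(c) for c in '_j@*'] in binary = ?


String: '_j@*'  (4 characters)
Per-character ASCII lookup:
  '_': special character: '_' = 95 → 1011111
  'j': lowercase starts at 97: 'j' = 97 + 9 = 106 → 1101010
  '@': special character: '@' = 64 → 1000000
  '*': special character: '*' = 42 → 101010
= 1011111 1101010 1000000 101010


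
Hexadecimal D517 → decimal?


Positional values:
Position 0: 7 × 16^0 = 7 × 1 = 7
Position 1: 1 × 16^1 = 1 × 16 = 16
Position 2: 5 × 16^2 = 5 × 256 = 1280
Position 3: D × 16^3 = 13 × 4096 = 53248
Sum = 7 + 16 + 1280 + 53248
= 54551


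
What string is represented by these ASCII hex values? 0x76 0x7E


Codes (hex): 0x76 0x7E
Per-code ASCII lookup:
  0x76 = 118  (range 97-122: lowercase, 118 - 97 = 21) → 'v'
  0x7E = 126  (special character) → '~'
= 'v~'


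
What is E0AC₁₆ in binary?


Each hex digit → 4 binary bits:
  E = 1110
  0 = 0000
  A = 1010
  C = 1100
Concatenate: 1110 0000 1010 1100
= 1110000010101100


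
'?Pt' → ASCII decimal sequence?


String: '?Pt'  (3 characters)
Per-character ASCII lookup:
  '?': special character: '?' = 63
  'P': uppercase starts at 65: 'P' = 65 + 15 = 80
  't': lowercase starts at 97: 't' = 97 + 19 = 116
= 63 80 116


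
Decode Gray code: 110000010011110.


Gray code: 110000010011110
MSB stays the same: 1
Each subsequent bit = prev_binary XOR current_gray:
  B[1] = 1 XOR 1 = 0
  B[2] = 0 XOR 0 = 0
  B[3] = 0 XOR 0 = 0
  B[4] = 0 XOR 0 = 0
  B[5] = 0 XOR 0 = 0
  B[6] = 0 XOR 0 = 0
  B[7] = 0 XOR 1 = 1
  B[8] = 1 XOR 0 = 1
  B[9] = 1 XOR 0 = 1
  B[10] = 1 XOR 1 = 0
  B[11] = 0 XOR 1 = 1
  B[12] = 1 XOR 1 = 0
  B[13] = 0 XOR 1 = 1
  B[14] = 1 XOR 0 = 1
= 100000011101011 (16619 decimal)


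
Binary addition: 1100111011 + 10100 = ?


Align and add column by column (LSB to MSB, carry propagating):
  01100111011
+ 00000010100
  -----------
  col 0: 1 + 0 + 0 (carry in) = 1 → bit 1, carry out 0
  col 1: 1 + 0 + 0 (carry in) = 1 → bit 1, carry out 0
  col 2: 0 + 1 + 0 (carry in) = 1 → bit 1, carry out 0
  col 3: 1 + 0 + 0 (carry in) = 1 → bit 1, carry out 0
  col 4: 1 + 1 + 0 (carry in) = 2 → bit 0, carry out 1
  col 5: 1 + 0 + 1 (carry in) = 2 → bit 0, carry out 1
  col 6: 0 + 0 + 1 (carry in) = 1 → bit 1, carry out 0
  col 7: 0 + 0 + 0 (carry in) = 0 → bit 0, carry out 0
  col 8: 1 + 0 + 0 (carry in) = 1 → bit 1, carry out 0
  col 9: 1 + 0 + 0 (carry in) = 1 → bit 1, carry out 0
  col 10: 0 + 0 + 0 (carry in) = 0 → bit 0, carry out 0
Reading bits MSB→LSB: 01101001111
Strip leading zeros: 1101001111
= 1101001111


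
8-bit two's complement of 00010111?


Original: 00010111
Step 1 - Invert all bits: 11101000
Step 2 - Add 1: 11101000 + 1
= 11101001 (represents -23)


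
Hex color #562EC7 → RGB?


Hex: #562EC7
R = 56₁₆ = 86
G = 2E₁₆ = 46
B = C7₁₆ = 199
= RGB(86, 46, 199)


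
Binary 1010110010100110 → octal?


Group into 3-bit groups: 001010110010100110
  001 = 1
  010 = 2
  110 = 6
  010 = 2
  100 = 4
  110 = 6
= 0o126246


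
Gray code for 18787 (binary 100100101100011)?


Binary: 100100101100011
Gray code: G = B XOR (B >> 1)
B >> 1 = 010010010110001
100100101100011 XOR 010010010110001:
  1 XOR 0 = 1
  0 XOR 1 = 1
  0 XOR 0 = 0
  1 XOR 0 = 1
  0 XOR 1 = 1
  0 XOR 0 = 0
  1 XOR 0 = 1
  0 XOR 1 = 1
  1 XOR 0 = 1
  1 XOR 1 = 0
  0 XOR 1 = 1
  0 XOR 0 = 0
  0 XOR 0 = 0
  1 XOR 0 = 1
  1 XOR 1 = 0
= 110110111010010


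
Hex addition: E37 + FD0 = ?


Align and add column by column (LSB to MSB, each column mod 16 with carry):
  0E37
+ 0FD0
  ----
  col 0: 7(7) + 0(0) + 0 (carry in) = 7 → 7(7), carry out 0
  col 1: 3(3) + D(13) + 0 (carry in) = 16 → 0(0), carry out 1
  col 2: E(14) + F(15) + 1 (carry in) = 30 → E(14), carry out 1
  col 3: 0(0) + 0(0) + 1 (carry in) = 1 → 1(1), carry out 0
Reading digits MSB→LSB: 1E07
Strip leading zeros: 1E07
= 0x1E07


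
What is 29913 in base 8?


Divide by 8 repeatedly:
29913 ÷ 8 = 3739 remainder 1
3739 ÷ 8 = 467 remainder 3
467 ÷ 8 = 58 remainder 3
58 ÷ 8 = 7 remainder 2
7 ÷ 8 = 0 remainder 7
Reading remainders bottom-up:
= 0o72331


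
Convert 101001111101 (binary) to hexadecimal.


Group into 4-bit nibbles: 101001111101
  1010 = A
  0111 = 7
  1101 = D
= 0xA7D


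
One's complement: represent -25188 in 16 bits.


Original: 0110001001100100
Invert all bits:
  bit 0: 0 → 1
  bit 1: 1 → 0
  bit 2: 1 → 0
  bit 3: 0 → 1
  bit 4: 0 → 1
  bit 5: 0 → 1
  bit 6: 1 → 0
  bit 7: 0 → 1
  bit 8: 0 → 1
  bit 9: 1 → 0
  bit 10: 1 → 0
  bit 11: 0 → 1
  bit 12: 0 → 1
  bit 13: 1 → 0
  bit 14: 0 → 1
  bit 15: 0 → 1
= 1001110110011011


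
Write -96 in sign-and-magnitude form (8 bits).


Sign bit: 1 (negative)
Magnitude: 96 = 1100000
= 11100000


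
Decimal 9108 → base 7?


Divide by 7 repeatedly:
9108 ÷ 7 = 1301 remainder 1
1301 ÷ 7 = 185 remainder 6
185 ÷ 7 = 26 remainder 3
26 ÷ 7 = 3 remainder 5
3 ÷ 7 = 0 remainder 3
Reading remainders bottom-up:
= 35361


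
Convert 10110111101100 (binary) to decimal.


Positional values:
Bit 2: 1 × 2^2 = 4
Bit 3: 1 × 2^3 = 8
Bit 5: 1 × 2^5 = 32
Bit 6: 1 × 2^6 = 64
Bit 7: 1 × 2^7 = 128
Bit 8: 1 × 2^8 = 256
Bit 10: 1 × 2^10 = 1024
Bit 11: 1 × 2^11 = 2048
Bit 13: 1 × 2^13 = 8192
Sum = 4 + 8 + 32 + 64 + 128 + 256 + 1024 + 2048 + 8192
= 11756


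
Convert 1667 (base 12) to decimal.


Positional values (base 12):
  7 × 12^0 = 7 × 1 = 7
  6 × 12^1 = 6 × 12 = 72
  6 × 12^2 = 6 × 144 = 864
  1 × 12^3 = 1 × 1728 = 1728
Sum = 7 + 72 + 864 + 1728
= 2671


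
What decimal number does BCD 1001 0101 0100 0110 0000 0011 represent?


Each 4-bit group → digit:
  1001 → 9
  0101 → 5
  0100 → 4
  0110 → 6
  0000 → 0
  0011 → 3
= 954603


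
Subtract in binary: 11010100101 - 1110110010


Align and subtract column by column (LSB to MSB, borrowing when needed):
  11010100101
- 01110110010
  -----------
  col 0: (1 - 0 borrow-in) - 0 → 1 - 0 = 1, borrow out 0
  col 1: (0 - 0 borrow-in) - 1 → borrow from next column: (0+2) - 1 = 1, borrow out 1
  col 2: (1 - 1 borrow-in) - 0 → 0 - 0 = 0, borrow out 0
  col 3: (0 - 0 borrow-in) - 0 → 0 - 0 = 0, borrow out 0
  col 4: (0 - 0 borrow-in) - 1 → borrow from next column: (0+2) - 1 = 1, borrow out 1
  col 5: (1 - 1 borrow-in) - 1 → borrow from next column: (0+2) - 1 = 1, borrow out 1
  col 6: (0 - 1 borrow-in) - 0 → borrow from next column: (-1+2) - 0 = 1, borrow out 1
  col 7: (1 - 1 borrow-in) - 1 → borrow from next column: (0+2) - 1 = 1, borrow out 1
  col 8: (0 - 1 borrow-in) - 1 → borrow from next column: (-1+2) - 1 = 0, borrow out 1
  col 9: (1 - 1 borrow-in) - 1 → borrow from next column: (0+2) - 1 = 1, borrow out 1
  col 10: (1 - 1 borrow-in) - 0 → 0 - 0 = 0, borrow out 0
Reading bits MSB→LSB: 01011110011
Strip leading zeros: 1011110011
= 1011110011


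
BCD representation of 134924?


Each digit → 4-bit binary:
  1 → 0001
  3 → 0011
  4 → 0100
  9 → 1001
  2 → 0010
  4 → 0100
= 0001 0011 0100 1001 0010 0100


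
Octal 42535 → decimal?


Positional values:
Position 0: 5 × 8^0 = 5
Position 1: 3 × 8^1 = 24
Position 2: 5 × 8^2 = 320
Position 3: 2 × 8^3 = 1024
Position 4: 4 × 8^4 = 16384
Sum = 5 + 24 + 320 + 1024 + 16384
= 17757


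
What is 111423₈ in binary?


Each octal digit → 3 binary bits:
  1 = 001
  1 = 001
  1 = 001
  4 = 100
  2 = 010
  3 = 011
Concatenate: 001 001 001 100 010 011
= 001001001100010011


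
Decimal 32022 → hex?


Divide by 16 repeatedly:
32022 ÷ 16 = 2001 remainder 6 (6)
2001 ÷ 16 = 125 remainder 1 (1)
125 ÷ 16 = 7 remainder 13 (D)
7 ÷ 16 = 0 remainder 7 (7)
Reading remainders bottom-up:
= 0x7D16


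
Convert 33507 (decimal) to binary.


Divide by 2 repeatedly:
33507 ÷ 2 = 16753 remainder 1
16753 ÷ 2 = 8376 remainder 1
8376 ÷ 2 = 4188 remainder 0
4188 ÷ 2 = 2094 remainder 0
2094 ÷ 2 = 1047 remainder 0
1047 ÷ 2 = 523 remainder 1
523 ÷ 2 = 261 remainder 1
261 ÷ 2 = 130 remainder 1
130 ÷ 2 = 65 remainder 0
65 ÷ 2 = 32 remainder 1
32 ÷ 2 = 16 remainder 0
16 ÷ 2 = 8 remainder 0
8 ÷ 2 = 4 remainder 0
4 ÷ 2 = 2 remainder 0
2 ÷ 2 = 1 remainder 0
1 ÷ 2 = 0 remainder 1
Reading remainders bottom-up:
= 1000001011100011


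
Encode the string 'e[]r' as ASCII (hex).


String: 'e[]r'  (4 characters)
Per-character ASCII lookup:
  'e': lowercase starts at 97: 'e' = 97 + 4 = 101 → 0x65
  '[': special character: '[' = 91 → 0x5B
  ']': special character: ']' = 93 → 0x5D
  'r': lowercase starts at 97: 'r' = 97 + 17 = 114 → 0x72
= 0x65 0x5B 0x5D 0x72


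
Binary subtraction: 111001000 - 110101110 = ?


Align and subtract column by column (LSB to MSB, borrowing when needed):
  111001000
- 110101110
  ---------
  col 0: (0 - 0 borrow-in) - 0 → 0 - 0 = 0, borrow out 0
  col 1: (0 - 0 borrow-in) - 1 → borrow from next column: (0+2) - 1 = 1, borrow out 1
  col 2: (0 - 1 borrow-in) - 1 → borrow from next column: (-1+2) - 1 = 0, borrow out 1
  col 3: (1 - 1 borrow-in) - 1 → borrow from next column: (0+2) - 1 = 1, borrow out 1
  col 4: (0 - 1 borrow-in) - 0 → borrow from next column: (-1+2) - 0 = 1, borrow out 1
  col 5: (0 - 1 borrow-in) - 1 → borrow from next column: (-1+2) - 1 = 0, borrow out 1
  col 6: (1 - 1 borrow-in) - 0 → 0 - 0 = 0, borrow out 0
  col 7: (1 - 0 borrow-in) - 1 → 1 - 1 = 0, borrow out 0
  col 8: (1 - 0 borrow-in) - 1 → 1 - 1 = 0, borrow out 0
Reading bits MSB→LSB: 000011010
Strip leading zeros: 11010
= 11010


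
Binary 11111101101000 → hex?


Group into 4-bit nibbles: 0011111101101000
  0011 = 3
  1111 = F
  0110 = 6
  1000 = 8
= 0x3F68


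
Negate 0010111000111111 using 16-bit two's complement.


Original: 0010111000111111
Step 1 - Invert all bits: 1101000111000000
Step 2 - Add 1: 1101000111000000 + 1
= 1101000111000001 (represents -11839)


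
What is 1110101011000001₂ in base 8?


Group into 3-bit groups: 001110101011000001
  001 = 1
  110 = 6
  101 = 5
  011 = 3
  000 = 0
  001 = 1
= 0o165301


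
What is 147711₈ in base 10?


Positional values:
Position 0: 1 × 8^0 = 1
Position 1: 1 × 8^1 = 8
Position 2: 7 × 8^2 = 448
Position 3: 7 × 8^3 = 3584
Position 4: 4 × 8^4 = 16384
Position 5: 1 × 8^5 = 32768
Sum = 1 + 8 + 448 + 3584 + 16384 + 32768
= 53193


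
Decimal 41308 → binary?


Divide by 2 repeatedly:
41308 ÷ 2 = 20654 remainder 0
20654 ÷ 2 = 10327 remainder 0
10327 ÷ 2 = 5163 remainder 1
5163 ÷ 2 = 2581 remainder 1
2581 ÷ 2 = 1290 remainder 1
1290 ÷ 2 = 645 remainder 0
645 ÷ 2 = 322 remainder 1
322 ÷ 2 = 161 remainder 0
161 ÷ 2 = 80 remainder 1
80 ÷ 2 = 40 remainder 0
40 ÷ 2 = 20 remainder 0
20 ÷ 2 = 10 remainder 0
10 ÷ 2 = 5 remainder 0
5 ÷ 2 = 2 remainder 1
2 ÷ 2 = 1 remainder 0
1 ÷ 2 = 0 remainder 1
Reading remainders bottom-up:
= 1010000101011100


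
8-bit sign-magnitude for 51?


Sign bit: 0 (positive)
Magnitude: 51 = 0110011
= 00110011


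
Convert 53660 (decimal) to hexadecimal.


Divide by 16 repeatedly:
53660 ÷ 16 = 3353 remainder 12 (C)
3353 ÷ 16 = 209 remainder 9 (9)
209 ÷ 16 = 13 remainder 1 (1)
13 ÷ 16 = 0 remainder 13 (D)
Reading remainders bottom-up:
= 0xD19C


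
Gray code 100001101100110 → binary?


Gray code: 100001101100110
MSB stays the same: 1
Each subsequent bit = prev_binary XOR current_gray:
  B[1] = 1 XOR 0 = 1
  B[2] = 1 XOR 0 = 1
  B[3] = 1 XOR 0 = 1
  B[4] = 1 XOR 0 = 1
  B[5] = 1 XOR 1 = 0
  B[6] = 0 XOR 1 = 1
  B[7] = 1 XOR 0 = 1
  B[8] = 1 XOR 1 = 0
  B[9] = 0 XOR 1 = 1
  B[10] = 1 XOR 0 = 1
  B[11] = 1 XOR 0 = 1
  B[12] = 1 XOR 1 = 0
  B[13] = 0 XOR 1 = 1
  B[14] = 1 XOR 0 = 1
= 111110110111011 (32187 decimal)


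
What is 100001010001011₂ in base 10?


Positional values:
Bit 0: 1 × 2^0 = 1
Bit 1: 1 × 2^1 = 2
Bit 3: 1 × 2^3 = 8
Bit 7: 1 × 2^7 = 128
Bit 9: 1 × 2^9 = 512
Bit 14: 1 × 2^14 = 16384
Sum = 1 + 2 + 8 + 128 + 512 + 16384
= 17035


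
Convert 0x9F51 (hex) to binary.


Each hex digit → 4 binary bits:
  9 = 1001
  F = 1111
  5 = 0101
  1 = 0001
Concatenate: 1001 1111 0101 0001
= 1001111101010001


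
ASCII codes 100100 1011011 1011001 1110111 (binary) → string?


Codes (binary): 100100 1011011 1011001 1110111
Per-code ASCII lookup:
  100100 = 36  (special character) → '$'
  1011011 = 91  (special character) → '['
  1011001 = 89  (range 65-90: uppercase, 89 - 65 = 24) → 'Y'
  1110111 = 119  (range 97-122: lowercase, 119 - 97 = 22) → 'w'
= '$[Yw'


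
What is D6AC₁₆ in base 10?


Positional values:
Position 0: C × 16^0 = 12 × 1 = 12
Position 1: A × 16^1 = 10 × 16 = 160
Position 2: 6 × 16^2 = 6 × 256 = 1536
Position 3: D × 16^3 = 13 × 4096 = 53248
Sum = 12 + 160 + 1536 + 53248
= 54956


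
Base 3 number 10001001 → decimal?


Positional values (base 3):
  1 × 3^0 = 1 × 1 = 1
  0 × 3^1 = 0 × 3 = 0
  0 × 3^2 = 0 × 9 = 0
  1 × 3^3 = 1 × 27 = 27
  0 × 3^4 = 0 × 81 = 0
  0 × 3^5 = 0 × 243 = 0
  0 × 3^6 = 0 × 729 = 0
  1 × 3^7 = 1 × 2187 = 2187
Sum = 1 + 0 + 0 + 27 + 0 + 0 + 0 + 2187
= 2215


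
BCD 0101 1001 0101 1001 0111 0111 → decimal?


Each 4-bit group → digit:
  0101 → 5
  1001 → 9
  0101 → 5
  1001 → 9
  0111 → 7
  0111 → 7
= 595977


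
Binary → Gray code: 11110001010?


Binary: 11110001010
Gray code: G = B XOR (B >> 1)
B >> 1 = 01111000101
11110001010 XOR 01111000101:
  1 XOR 0 = 1
  1 XOR 1 = 0
  1 XOR 1 = 0
  1 XOR 1 = 0
  0 XOR 1 = 1
  0 XOR 0 = 0
  0 XOR 0 = 0
  1 XOR 0 = 1
  0 XOR 1 = 1
  1 XOR 0 = 1
  0 XOR 1 = 1
= 10001001111


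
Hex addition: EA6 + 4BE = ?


Align and add column by column (LSB to MSB, each column mod 16 with carry):
  0EA6
+ 04BE
  ----
  col 0: 6(6) + E(14) + 0 (carry in) = 20 → 4(4), carry out 1
  col 1: A(10) + B(11) + 1 (carry in) = 22 → 6(6), carry out 1
  col 2: E(14) + 4(4) + 1 (carry in) = 19 → 3(3), carry out 1
  col 3: 0(0) + 0(0) + 1 (carry in) = 1 → 1(1), carry out 0
Reading digits MSB→LSB: 1364
Strip leading zeros: 1364
= 0x1364


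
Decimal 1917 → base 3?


Divide by 3 repeatedly:
1917 ÷ 3 = 639 remainder 0
639 ÷ 3 = 213 remainder 0
213 ÷ 3 = 71 remainder 0
71 ÷ 3 = 23 remainder 2
23 ÷ 3 = 7 remainder 2
7 ÷ 3 = 2 remainder 1
2 ÷ 3 = 0 remainder 2
Reading remainders bottom-up:
= 2122000


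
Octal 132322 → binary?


Each octal digit → 3 binary bits:
  1 = 001
  3 = 011
  2 = 010
  3 = 011
  2 = 010
  2 = 010
Concatenate: 001 011 010 011 010 010
= 001011010011010010


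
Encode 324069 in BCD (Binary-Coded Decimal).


Each digit → 4-bit binary:
  3 → 0011
  2 → 0010
  4 → 0100
  0 → 0000
  6 → 0110
  9 → 1001
= 0011 0010 0100 0000 0110 1001


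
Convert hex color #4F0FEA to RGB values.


Hex: #4F0FEA
R = 4F₁₆ = 79
G = 0F₁₆ = 15
B = EA₁₆ = 234
= RGB(79, 15, 234)


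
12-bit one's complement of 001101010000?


Original: 001101010000
Invert all bits:
  bit 0: 0 → 1
  bit 1: 0 → 1
  bit 2: 1 → 0
  bit 3: 1 → 0
  bit 4: 0 → 1
  bit 5: 1 → 0
  bit 6: 0 → 1
  bit 7: 1 → 0
  bit 8: 0 → 1
  bit 9: 0 → 1
  bit 10: 0 → 1
  bit 11: 0 → 1
= 110010101111


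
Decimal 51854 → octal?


Divide by 8 repeatedly:
51854 ÷ 8 = 6481 remainder 6
6481 ÷ 8 = 810 remainder 1
810 ÷ 8 = 101 remainder 2
101 ÷ 8 = 12 remainder 5
12 ÷ 8 = 1 remainder 4
1 ÷ 8 = 0 remainder 1
Reading remainders bottom-up:
= 0o145216


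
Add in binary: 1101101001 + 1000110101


Align and add column by column (LSB to MSB, carry propagating):
  01101101001
+ 01000110101
  -----------
  col 0: 1 + 1 + 0 (carry in) = 2 → bit 0, carry out 1
  col 1: 0 + 0 + 1 (carry in) = 1 → bit 1, carry out 0
  col 2: 0 + 1 + 0 (carry in) = 1 → bit 1, carry out 0
  col 3: 1 + 0 + 0 (carry in) = 1 → bit 1, carry out 0
  col 4: 0 + 1 + 0 (carry in) = 1 → bit 1, carry out 0
  col 5: 1 + 1 + 0 (carry in) = 2 → bit 0, carry out 1
  col 6: 1 + 0 + 1 (carry in) = 2 → bit 0, carry out 1
  col 7: 0 + 0 + 1 (carry in) = 1 → bit 1, carry out 0
  col 8: 1 + 0 + 0 (carry in) = 1 → bit 1, carry out 0
  col 9: 1 + 1 + 0 (carry in) = 2 → bit 0, carry out 1
  col 10: 0 + 0 + 1 (carry in) = 1 → bit 1, carry out 0
Reading bits MSB→LSB: 10110011110
Strip leading zeros: 10110011110
= 10110011110


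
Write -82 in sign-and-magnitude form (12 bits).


Sign bit: 1 (negative)
Magnitude: 82 = 00001010010
= 100001010010


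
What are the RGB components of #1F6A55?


Hex: #1F6A55
R = 1F₁₆ = 31
G = 6A₁₆ = 106
B = 55₁₆ = 85
= RGB(31, 106, 85)


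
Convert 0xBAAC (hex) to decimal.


Positional values:
Position 0: C × 16^0 = 12 × 1 = 12
Position 1: A × 16^1 = 10 × 16 = 160
Position 2: A × 16^2 = 10 × 256 = 2560
Position 3: B × 16^3 = 11 × 4096 = 45056
Sum = 12 + 160 + 2560 + 45056
= 47788


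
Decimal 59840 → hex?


Divide by 16 repeatedly:
59840 ÷ 16 = 3740 remainder 0 (0)
3740 ÷ 16 = 233 remainder 12 (C)
233 ÷ 16 = 14 remainder 9 (9)
14 ÷ 16 = 0 remainder 14 (E)
Reading remainders bottom-up:
= 0xE9C0


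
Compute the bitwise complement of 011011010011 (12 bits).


Original: 011011010011
Invert all bits:
  bit 0: 0 → 1
  bit 1: 1 → 0
  bit 2: 1 → 0
  bit 3: 0 → 1
  bit 4: 1 → 0
  bit 5: 1 → 0
  bit 6: 0 → 1
  bit 7: 1 → 0
  bit 8: 0 → 1
  bit 9: 0 → 1
  bit 10: 1 → 0
  bit 11: 1 → 0
= 100100101100


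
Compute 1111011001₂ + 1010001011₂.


Align and add column by column (LSB to MSB, carry propagating):
  01111011001
+ 01010001011
  -----------
  col 0: 1 + 1 + 0 (carry in) = 2 → bit 0, carry out 1
  col 1: 0 + 1 + 1 (carry in) = 2 → bit 0, carry out 1
  col 2: 0 + 0 + 1 (carry in) = 1 → bit 1, carry out 0
  col 3: 1 + 1 + 0 (carry in) = 2 → bit 0, carry out 1
  col 4: 1 + 0 + 1 (carry in) = 2 → bit 0, carry out 1
  col 5: 0 + 0 + 1 (carry in) = 1 → bit 1, carry out 0
  col 6: 1 + 0 + 0 (carry in) = 1 → bit 1, carry out 0
  col 7: 1 + 1 + 0 (carry in) = 2 → bit 0, carry out 1
  col 8: 1 + 0 + 1 (carry in) = 2 → bit 0, carry out 1
  col 9: 1 + 1 + 1 (carry in) = 3 → bit 1, carry out 1
  col 10: 0 + 0 + 1 (carry in) = 1 → bit 1, carry out 0
Reading bits MSB→LSB: 11001100100
Strip leading zeros: 11001100100
= 11001100100


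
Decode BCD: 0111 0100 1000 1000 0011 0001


Each 4-bit group → digit:
  0111 → 7
  0100 → 4
  1000 → 8
  1000 → 8
  0011 → 3
  0001 → 1
= 748831


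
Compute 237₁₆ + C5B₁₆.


Align and add column by column (LSB to MSB, each column mod 16 with carry):
  0237
+ 0C5B
  ----
  col 0: 7(7) + B(11) + 0 (carry in) = 18 → 2(2), carry out 1
  col 1: 3(3) + 5(5) + 1 (carry in) = 9 → 9(9), carry out 0
  col 2: 2(2) + C(12) + 0 (carry in) = 14 → E(14), carry out 0
  col 3: 0(0) + 0(0) + 0 (carry in) = 0 → 0(0), carry out 0
Reading digits MSB→LSB: 0E92
Strip leading zeros: E92
= 0xE92


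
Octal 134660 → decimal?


Positional values:
Position 0: 0 × 8^0 = 0
Position 1: 6 × 8^1 = 48
Position 2: 6 × 8^2 = 384
Position 3: 4 × 8^3 = 2048
Position 4: 3 × 8^4 = 12288
Position 5: 1 × 8^5 = 32768
Sum = 0 + 48 + 384 + 2048 + 12288 + 32768
= 47536


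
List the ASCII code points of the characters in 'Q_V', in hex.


String: 'Q_V'  (3 characters)
Per-character ASCII lookup:
  'Q': uppercase starts at 65: 'Q' = 65 + 16 = 81 → 0x51
  '_': special character: '_' = 95 → 0x5F
  'V': uppercase starts at 65: 'V' = 65 + 21 = 86 → 0x56
= 0x51 0x5F 0x56


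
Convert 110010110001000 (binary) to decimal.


Positional values:
Bit 3: 1 × 2^3 = 8
Bit 7: 1 × 2^7 = 128
Bit 8: 1 × 2^8 = 256
Bit 10: 1 × 2^10 = 1024
Bit 13: 1 × 2^13 = 8192
Bit 14: 1 × 2^14 = 16384
Sum = 8 + 128 + 256 + 1024 + 8192 + 16384
= 25992


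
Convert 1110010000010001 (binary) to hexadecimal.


Group into 4-bit nibbles: 1110010000010001
  1110 = E
  0100 = 4
  0001 = 1
  0001 = 1
= 0xE411


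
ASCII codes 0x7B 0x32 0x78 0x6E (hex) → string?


Codes (hex): 0x7B 0x32 0x78 0x6E
Per-code ASCII lookup:
  0x7B = 123  (special character) → '{'
  0x32 = 50  (range 48-57: digits, 50 - 48 = 2) → '2'
  0x78 = 120  (range 97-122: lowercase, 120 - 97 = 23) → 'x'
  0x6E = 110  (range 97-122: lowercase, 110 - 97 = 13) → 'n'
= '{2xn'


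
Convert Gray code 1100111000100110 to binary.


Gray code: 1100111000100110
MSB stays the same: 1
Each subsequent bit = prev_binary XOR current_gray:
  B[1] = 1 XOR 1 = 0
  B[2] = 0 XOR 0 = 0
  B[3] = 0 XOR 0 = 0
  B[4] = 0 XOR 1 = 1
  B[5] = 1 XOR 1 = 0
  B[6] = 0 XOR 1 = 1
  B[7] = 1 XOR 0 = 1
  B[8] = 1 XOR 0 = 1
  B[9] = 1 XOR 0 = 1
  B[10] = 1 XOR 1 = 0
  B[11] = 0 XOR 0 = 0
  B[12] = 0 XOR 0 = 0
  B[13] = 0 XOR 1 = 1
  B[14] = 1 XOR 1 = 0
  B[15] = 0 XOR 0 = 0
= 1000101111000100 (35780 decimal)


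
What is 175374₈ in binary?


Each octal digit → 3 binary bits:
  1 = 001
  7 = 111
  5 = 101
  3 = 011
  7 = 111
  4 = 100
Concatenate: 001 111 101 011 111 100
= 001111101011111100


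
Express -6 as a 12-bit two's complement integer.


Original: 000000000110
Step 1 - Invert all bits: 111111111001
Step 2 - Add 1: 111111111001 + 1
= 111111111010 (represents -6)


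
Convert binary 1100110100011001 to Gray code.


Binary: 1100110100011001
Gray code: G = B XOR (B >> 1)
B >> 1 = 0110011010001100
1100110100011001 XOR 0110011010001100:
  1 XOR 0 = 1
  1 XOR 1 = 0
  0 XOR 1 = 1
  0 XOR 0 = 0
  1 XOR 0 = 1
  1 XOR 1 = 0
  0 XOR 1 = 1
  1 XOR 0 = 1
  0 XOR 1 = 1
  0 XOR 0 = 0
  0 XOR 0 = 0
  1 XOR 0 = 1
  1 XOR 1 = 0
  0 XOR 1 = 1
  0 XOR 0 = 0
  1 XOR 0 = 1
= 1010101110010101


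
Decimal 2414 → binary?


Divide by 2 repeatedly:
2414 ÷ 2 = 1207 remainder 0
1207 ÷ 2 = 603 remainder 1
603 ÷ 2 = 301 remainder 1
301 ÷ 2 = 150 remainder 1
150 ÷ 2 = 75 remainder 0
75 ÷ 2 = 37 remainder 1
37 ÷ 2 = 18 remainder 1
18 ÷ 2 = 9 remainder 0
9 ÷ 2 = 4 remainder 1
4 ÷ 2 = 2 remainder 0
2 ÷ 2 = 1 remainder 0
1 ÷ 2 = 0 remainder 1
Reading remainders bottom-up:
= 100101101110


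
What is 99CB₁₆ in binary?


Each hex digit → 4 binary bits:
  9 = 1001
  9 = 1001
  C = 1100
  B = 1011
Concatenate: 1001 1001 1100 1011
= 1001100111001011


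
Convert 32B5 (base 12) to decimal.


Positional values (base 12):
  5 × 12^0 = 5 × 1 = 5
  B × 12^1 = 11 × 12 = 132
  2 × 12^2 = 2 × 144 = 288
  3 × 12^3 = 3 × 1728 = 5184
Sum = 5 + 132 + 288 + 5184
= 5609


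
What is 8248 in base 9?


Divide by 9 repeatedly:
8248 ÷ 9 = 916 remainder 4
916 ÷ 9 = 101 remainder 7
101 ÷ 9 = 11 remainder 2
11 ÷ 9 = 1 remainder 2
1 ÷ 9 = 0 remainder 1
Reading remainders bottom-up:
= 12274


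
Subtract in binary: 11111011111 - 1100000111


Align and subtract column by column (LSB to MSB, borrowing when needed):
  11111011111
- 01100000111
  -----------
  col 0: (1 - 0 borrow-in) - 1 → 1 - 1 = 0, borrow out 0
  col 1: (1 - 0 borrow-in) - 1 → 1 - 1 = 0, borrow out 0
  col 2: (1 - 0 borrow-in) - 1 → 1 - 1 = 0, borrow out 0
  col 3: (1 - 0 borrow-in) - 0 → 1 - 0 = 1, borrow out 0
  col 4: (1 - 0 borrow-in) - 0 → 1 - 0 = 1, borrow out 0
  col 5: (0 - 0 borrow-in) - 0 → 0 - 0 = 0, borrow out 0
  col 6: (1 - 0 borrow-in) - 0 → 1 - 0 = 1, borrow out 0
  col 7: (1 - 0 borrow-in) - 0 → 1 - 0 = 1, borrow out 0
  col 8: (1 - 0 borrow-in) - 1 → 1 - 1 = 0, borrow out 0
  col 9: (1 - 0 borrow-in) - 1 → 1 - 1 = 0, borrow out 0
  col 10: (1 - 0 borrow-in) - 0 → 1 - 0 = 1, borrow out 0
Reading bits MSB→LSB: 10011011000
Strip leading zeros: 10011011000
= 10011011000


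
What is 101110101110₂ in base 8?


Group into 3-bit groups: 101110101110
  101 = 5
  110 = 6
  101 = 5
  110 = 6
= 0o5656


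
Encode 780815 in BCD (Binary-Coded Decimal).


Each digit → 4-bit binary:
  7 → 0111
  8 → 1000
  0 → 0000
  8 → 1000
  1 → 0001
  5 → 0101
= 0111 1000 0000 1000 0001 0101


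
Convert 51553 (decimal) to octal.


Divide by 8 repeatedly:
51553 ÷ 8 = 6444 remainder 1
6444 ÷ 8 = 805 remainder 4
805 ÷ 8 = 100 remainder 5
100 ÷ 8 = 12 remainder 4
12 ÷ 8 = 1 remainder 4
1 ÷ 8 = 0 remainder 1
Reading remainders bottom-up:
= 0o144541


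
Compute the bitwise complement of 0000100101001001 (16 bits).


Original: 0000100101001001
Invert all bits:
  bit 0: 0 → 1
  bit 1: 0 → 1
  bit 2: 0 → 1
  bit 3: 0 → 1
  bit 4: 1 → 0
  bit 5: 0 → 1
  bit 6: 0 → 1
  bit 7: 1 → 0
  bit 8: 0 → 1
  bit 9: 1 → 0
  bit 10: 0 → 1
  bit 11: 0 → 1
  bit 12: 1 → 0
  bit 13: 0 → 1
  bit 14: 0 → 1
  bit 15: 1 → 0
= 1111011010110110


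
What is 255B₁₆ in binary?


Each hex digit → 4 binary bits:
  2 = 0010
  5 = 0101
  5 = 0101
  B = 1011
Concatenate: 0010 0101 0101 1011
= 0010010101011011


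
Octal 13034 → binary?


Each octal digit → 3 binary bits:
  1 = 001
  3 = 011
  0 = 000
  3 = 011
  4 = 100
Concatenate: 001 011 000 011 100
= 001011000011100


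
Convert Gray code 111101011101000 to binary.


Gray code: 111101011101000
MSB stays the same: 1
Each subsequent bit = prev_binary XOR current_gray:
  B[1] = 1 XOR 1 = 0
  B[2] = 0 XOR 1 = 1
  B[3] = 1 XOR 1 = 0
  B[4] = 0 XOR 0 = 0
  B[5] = 0 XOR 1 = 1
  B[6] = 1 XOR 0 = 1
  B[7] = 1 XOR 1 = 0
  B[8] = 0 XOR 1 = 1
  B[9] = 1 XOR 1 = 0
  B[10] = 0 XOR 0 = 0
  B[11] = 0 XOR 1 = 1
  B[12] = 1 XOR 0 = 1
  B[13] = 1 XOR 0 = 1
  B[14] = 1 XOR 0 = 1
= 101001101001111 (21327 decimal)


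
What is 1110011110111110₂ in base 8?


Group into 3-bit groups: 001110011110111110
  001 = 1
  110 = 6
  011 = 3
  110 = 6
  111 = 7
  110 = 6
= 0o163676


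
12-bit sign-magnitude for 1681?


Sign bit: 0 (positive)
Magnitude: 1681 = 11010010001
= 011010010001


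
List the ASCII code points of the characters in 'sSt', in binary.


String: 'sSt'  (3 characters)
Per-character ASCII lookup:
  's': lowercase starts at 97: 's' = 97 + 18 = 115 → 1110011
  'S': uppercase starts at 65: 'S' = 65 + 18 = 83 → 1010011
  't': lowercase starts at 97: 't' = 97 + 19 = 116 → 1110100
= 1110011 1010011 1110100


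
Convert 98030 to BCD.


Each digit → 4-bit binary:
  9 → 1001
  8 → 1000
  0 → 0000
  3 → 0011
  0 → 0000
= 1001 1000 0000 0011 0000


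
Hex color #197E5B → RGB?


Hex: #197E5B
R = 19₁₆ = 25
G = 7E₁₆ = 126
B = 5B₁₆ = 91
= RGB(25, 126, 91)


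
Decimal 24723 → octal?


Divide by 8 repeatedly:
24723 ÷ 8 = 3090 remainder 3
3090 ÷ 8 = 386 remainder 2
386 ÷ 8 = 48 remainder 2
48 ÷ 8 = 6 remainder 0
6 ÷ 8 = 0 remainder 6
Reading remainders bottom-up:
= 0o60223


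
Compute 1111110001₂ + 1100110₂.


Align and add column by column (LSB to MSB, carry propagating):
  01111110001
+ 00001100110
  -----------
  col 0: 1 + 0 + 0 (carry in) = 1 → bit 1, carry out 0
  col 1: 0 + 1 + 0 (carry in) = 1 → bit 1, carry out 0
  col 2: 0 + 1 + 0 (carry in) = 1 → bit 1, carry out 0
  col 3: 0 + 0 + 0 (carry in) = 0 → bit 0, carry out 0
  col 4: 1 + 0 + 0 (carry in) = 1 → bit 1, carry out 0
  col 5: 1 + 1 + 0 (carry in) = 2 → bit 0, carry out 1
  col 6: 1 + 1 + 1 (carry in) = 3 → bit 1, carry out 1
  col 7: 1 + 0 + 1 (carry in) = 2 → bit 0, carry out 1
  col 8: 1 + 0 + 1 (carry in) = 2 → bit 0, carry out 1
  col 9: 1 + 0 + 1 (carry in) = 2 → bit 0, carry out 1
  col 10: 0 + 0 + 1 (carry in) = 1 → bit 1, carry out 0
Reading bits MSB→LSB: 10001010111
Strip leading zeros: 10001010111
= 10001010111


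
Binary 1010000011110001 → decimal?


Positional values:
Bit 0: 1 × 2^0 = 1
Bit 4: 1 × 2^4 = 16
Bit 5: 1 × 2^5 = 32
Bit 6: 1 × 2^6 = 64
Bit 7: 1 × 2^7 = 128
Bit 13: 1 × 2^13 = 8192
Bit 15: 1 × 2^15 = 32768
Sum = 1 + 16 + 32 + 64 + 128 + 8192 + 32768
= 41201


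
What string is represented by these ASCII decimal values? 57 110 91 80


Codes (decimal): 57 110 91 80
Per-code ASCII lookup:
  57  (range 48-57: digits, 57 - 48 = 9) → '9'
  110  (range 97-122: lowercase, 110 - 97 = 13) → 'n'
  91  (special character) → '['
  80  (range 65-90: uppercase, 80 - 65 = 15) → 'P'
= '9n[P'


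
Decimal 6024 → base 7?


Divide by 7 repeatedly:
6024 ÷ 7 = 860 remainder 4
860 ÷ 7 = 122 remainder 6
122 ÷ 7 = 17 remainder 3
17 ÷ 7 = 2 remainder 3
2 ÷ 7 = 0 remainder 2
Reading remainders bottom-up:
= 23364
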